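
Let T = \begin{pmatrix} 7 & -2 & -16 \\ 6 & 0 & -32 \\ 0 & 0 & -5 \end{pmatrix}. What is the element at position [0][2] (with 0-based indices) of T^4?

Characteristic polynomial: μ^3 - 2μ^2 - 23μ + 60 = (μ - 4)(μ - 3)(μ + 5), so the eigenvalues are -5, 3, 4.
μ=3: eigenvector (-1, -2, 0).
μ=4: eigenvector (2, 3, 0).
μ=-5: eigenvector (2, 4, 1).
P = [[-1, 2, 2], [-2, 3, 4], [0, 0, 1]], D = diag(3, 4, -5), P⁻¹ = [[3, -2, 2], [2, -1, 0], [0, 0, 1]].
T⁴ = P·diag(81, 256, 625)·P⁻¹ = [[781, -350, 1088], [1050, -444, 2176], [0, 0, 625]].
The requested entry is 1088.

1088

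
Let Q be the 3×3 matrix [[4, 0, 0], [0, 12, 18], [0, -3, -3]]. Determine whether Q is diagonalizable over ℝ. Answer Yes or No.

Characteristic polynomial: p(λ) = λ^3 - 13λ^2 + 54λ - 72 = (λ - 6)(λ - 4)(λ - 3).
All 3 eigenvalues are distinct, so Q is diagonalizable.

Yes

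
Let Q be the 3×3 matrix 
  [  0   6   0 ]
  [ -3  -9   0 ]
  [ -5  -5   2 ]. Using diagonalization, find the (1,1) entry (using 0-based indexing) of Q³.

-405

Characteristic polynomial: λ^3 + 7λ^2 - 36 = (λ - 2)(λ + 3)(λ + 6), so the eigenvalues are -6, -3, 2.
λ=-6: eigenvector (1, -1, 0).
λ=-3: eigenvector (2, -1, 1).
λ=2: eigenvector (0, 0, 1).
P = [[1, 2, 0], [-1, -1, 0], [0, 1, 1]], D = diag(-6, -3, 2), P⁻¹ = [[-1, -2, 0], [1, 1, 0], [-1, -1, 1]].
Q³ = P·diag(-216, -27, 8)·P⁻¹ = [[162, 378, 0], [-189, -405, 0], [-35, -35, 8]].
The requested entry is -405.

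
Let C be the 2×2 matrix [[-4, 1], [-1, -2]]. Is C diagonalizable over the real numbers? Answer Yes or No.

Characteristic polynomial: p(r) = r^2 + 6r + 9 = (r + 3)^2.
r = -3 has algebraic multiplicity 2; rank(C + 3I) = 1, so geometric multiplicity = 1.
Geometric multiplicity < algebraic multiplicity, so C is not diagonalizable.

No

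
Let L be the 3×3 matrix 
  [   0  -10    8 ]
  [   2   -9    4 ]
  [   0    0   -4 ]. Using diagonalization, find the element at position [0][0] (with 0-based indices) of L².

Characteristic polynomial: μ^3 + 13μ^2 + 56μ + 80 = (μ + 4)^2(μ + 5), so the eigenvalues are -5, -4, -4.
μ=-4: eigenvector (5, 2, 0).
μ=-4: eigenvector (-2, 0, 1).
μ=-5: eigenvector (2, 1, 0).
P = [[5, -2, 2], [2, 0, 1], [0, 1, 0]], D = diag(-4, -4, -5), P⁻¹ = [[1, -2, 2], [0, 0, 1], [-2, 5, -4]].
L² = P·diag(16, 16, 25)·P⁻¹ = [[-20, 90, -72], [-18, 61, -36], [0, 0, 16]].
The requested entry is -20.

-20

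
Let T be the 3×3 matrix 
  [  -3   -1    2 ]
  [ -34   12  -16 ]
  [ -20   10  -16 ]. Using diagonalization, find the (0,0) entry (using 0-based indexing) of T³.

57

Characteristic polynomial: r^3 + 7r^2 - 14r - 120 = (r - 4)(r + 5)(r + 6), so the eigenvalues are -6, -5, 4.
r=-6: eigenvector (1, 1, -1).
r=-5: eigenvector (1, 2, 0).
r=4: eigenvector (0, 2, 1).
P = [[1, 1, 0], [1, 2, 2], [-1, 0, 1]], D = diag(-6, -5, 4), P⁻¹ = [[-2, 1, -2], [3, -1, 2], [-2, 1, -1]].
T³ = P·diag(-216, -125, 64)·P⁻¹ = [[57, -91, 182], [-574, 162, -196], [-560, 280, -496]].
The requested entry is 57.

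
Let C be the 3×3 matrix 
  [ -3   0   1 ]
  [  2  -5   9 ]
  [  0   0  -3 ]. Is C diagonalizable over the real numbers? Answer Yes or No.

No

Characteristic polynomial: p(s) = s^3 + 11s^2 + 39s + 45 = (s + 3)^2(s + 5).
s = -3 has algebraic multiplicity 2; rank(C + 3I) = 2, so geometric multiplicity = 1.
Geometric multiplicity < algebraic multiplicity, so C is not diagonalizable.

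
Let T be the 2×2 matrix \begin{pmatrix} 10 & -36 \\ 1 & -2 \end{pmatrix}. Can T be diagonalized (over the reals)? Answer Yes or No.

No

Characteristic polynomial: p(λ) = λ^2 - 8λ + 16 = (λ - 4)^2.
λ = 4 has algebraic multiplicity 2; rank(T − 4I) = 1, so geometric multiplicity = 1.
Geometric multiplicity < algebraic multiplicity, so T is not diagonalizable.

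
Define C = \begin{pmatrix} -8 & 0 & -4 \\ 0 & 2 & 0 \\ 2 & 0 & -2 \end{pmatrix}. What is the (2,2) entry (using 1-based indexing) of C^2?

4

Characteristic polynomial: λ^3 + 8λ^2 + 4λ - 48 = (λ - 2)(λ + 4)(λ + 6), so the eigenvalues are -6, -4, 2.
λ=2: eigenvector (0, 1, 0).
λ=-6: eigenvector (2, 0, -1).
λ=-4: eigenvector (-1, 0, 1).
P = [[0, 2, -1], [1, 0, 0], [0, -1, 1]], D = diag(2, -6, -4), P⁻¹ = [[0, 1, 0], [1, 0, 1], [1, 0, 2]].
C² = P·diag(4, 36, 16)·P⁻¹ = [[56, 0, 40], [0, 4, 0], [-20, 0, -4]].
The requested entry is 4.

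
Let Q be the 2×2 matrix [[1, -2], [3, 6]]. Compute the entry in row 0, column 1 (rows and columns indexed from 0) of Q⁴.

Characteristic polynomial: t^2 - 7t + 12 = (t - 4)(t - 3), so the eigenvalues are 3, 4.
t=3: eigenvector (1, -1).
t=4: eigenvector (-2, 3).
P = [[1, -2], [-1, 3]], D = diag(3, 4), P⁻¹ = [[3, 2], [1, 1]].
Q⁴ = P·diag(81, 256)·P⁻¹ = [[-269, -350], [525, 606]].
The requested entry is -350.

-350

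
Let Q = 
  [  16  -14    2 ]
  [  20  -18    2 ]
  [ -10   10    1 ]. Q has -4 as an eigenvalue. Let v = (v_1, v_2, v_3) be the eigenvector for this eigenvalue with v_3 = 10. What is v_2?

Q + 4I = [[20, -14, 2], [20, -14, 2], [-10, 10, 5]].
Solving (Q + 4I)v = 0 gives the eigenspace spanned by (-15, -20, 10).
With v_3 = 10, v = (-15, -20, 10), so v_2 = -20.

-20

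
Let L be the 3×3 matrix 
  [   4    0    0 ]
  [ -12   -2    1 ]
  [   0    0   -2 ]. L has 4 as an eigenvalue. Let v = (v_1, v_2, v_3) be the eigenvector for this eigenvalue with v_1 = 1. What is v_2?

L − 4I = [[0, 0, 0], [-12, -6, 1], [0, 0, -6]].
Solving (L − 4I)v = 0 gives the eigenspace spanned by (1, -2, 0).
With v_1 = 1, v = (1, -2, 0), so v_2 = -2.

-2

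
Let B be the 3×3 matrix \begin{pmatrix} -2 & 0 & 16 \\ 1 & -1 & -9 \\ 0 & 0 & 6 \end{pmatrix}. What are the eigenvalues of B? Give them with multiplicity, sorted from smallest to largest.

Characteristic polynomial: p(r) = r^3 - 3r^2 - 16r - 12 = (r - 6)(r + 1)(r + 2).
Roots (with multiplicity): -2, -1, 6.

-2, -1, 6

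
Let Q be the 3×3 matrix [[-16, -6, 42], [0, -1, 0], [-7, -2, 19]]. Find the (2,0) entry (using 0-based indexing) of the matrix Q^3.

-133

Characteristic polynomial: t^3 - 2t^2 - 13t - 10 = (t - 5)(t + 1)(t + 2), so the eigenvalues are -2, -1, 5.
t=5: eigenvector (-2, 0, -1).
t=-1: eigenvector (-6, 1, -2).
t=-2: eigenvector (3, 0, 1).
P = [[-2, -6, 3], [0, 1, 0], [-1, -2, 1]], D = diag(5, -1, -2), P⁻¹ = [[1, 0, -3], [0, 1, 0], [1, 2, -2]].
Q³ = P·diag(125, -1, -8)·P⁻¹ = [[-274, -42, 798], [0, -1, 0], [-133, -14, 391]].
The requested entry is -133.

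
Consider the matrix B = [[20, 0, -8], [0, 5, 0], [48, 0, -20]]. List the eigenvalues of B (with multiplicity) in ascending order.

-4, 4, 5

Characteristic polynomial: p(μ) = μ^3 - 5μ^2 - 16μ + 80 = (μ - 5)(μ - 4)(μ + 4).
Roots (with multiplicity): -4, 4, 5.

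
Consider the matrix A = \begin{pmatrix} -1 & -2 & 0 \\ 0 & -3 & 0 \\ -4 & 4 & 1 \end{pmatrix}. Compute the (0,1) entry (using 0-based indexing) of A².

8

Characteristic polynomial: μ^3 + 3μ^2 - μ - 3 = (μ - 1)(μ + 1)(μ + 3), so the eigenvalues are -3, -1, 1.
μ=-3: eigenvector (1, 1, 0).
μ=-1: eigenvector (1, 0, 2).
μ=1: eigenvector (0, 0, 1).
P = [[1, 1, 0], [1, 0, 0], [0, 2, 1]], D = diag(-3, -1, 1), P⁻¹ = [[0, 1, 0], [1, -1, 0], [-2, 2, 1]].
A² = P·diag(9, 1, 1)·P⁻¹ = [[1, 8, 0], [0, 9, 0], [0, 0, 1]].
The requested entry is 8.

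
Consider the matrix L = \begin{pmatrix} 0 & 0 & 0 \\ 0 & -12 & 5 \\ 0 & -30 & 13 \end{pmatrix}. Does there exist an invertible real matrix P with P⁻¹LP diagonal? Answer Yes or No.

Yes

Characteristic polynomial: p(λ) = λ^3 - λ^2 - 6λ = λ(λ - 3)(λ + 2).
All 3 eigenvalues are distinct, so L is diagonalizable.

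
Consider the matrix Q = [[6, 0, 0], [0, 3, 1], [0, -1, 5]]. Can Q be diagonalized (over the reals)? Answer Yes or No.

No

Characteristic polynomial: p(t) = t^3 - 14t^2 + 64t - 96 = (t - 6)(t - 4)^2.
t = 4 has algebraic multiplicity 2; rank(Q − 4I) = 2, so geometric multiplicity = 1.
Geometric multiplicity < algebraic multiplicity, so Q is not diagonalizable.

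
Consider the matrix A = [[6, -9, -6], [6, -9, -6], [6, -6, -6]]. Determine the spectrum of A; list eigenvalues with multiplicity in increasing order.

Characteristic polynomial: p(t) = t^3 + 9t^2 + 18t = t(t + 3)(t + 6).
Roots (with multiplicity): -6, -3, 0.

-6, -3, 0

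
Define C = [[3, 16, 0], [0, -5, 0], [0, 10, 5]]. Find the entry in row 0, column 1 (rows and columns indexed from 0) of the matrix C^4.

Characteristic polynomial: μ^3 - 3μ^2 - 25μ + 75 = (μ - 5)(μ - 3)(μ + 5), so the eigenvalues are -5, 3, 5.
μ=3: eigenvector (1, 0, 0).
μ=-5: eigenvector (-2, 1, -1).
μ=5: eigenvector (0, 0, 1).
P = [[1, -2, 0], [0, 1, 0], [0, -1, 1]], D = diag(3, -5, 5), P⁻¹ = [[1, 2, 0], [0, 1, 0], [0, 1, 1]].
C⁴ = P·diag(81, 625, 625)·P⁻¹ = [[81, -1088, 0], [0, 625, 0], [0, 0, 625]].
The requested entry is -1088.

-1088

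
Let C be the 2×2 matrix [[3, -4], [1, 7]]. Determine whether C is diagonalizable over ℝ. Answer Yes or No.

No

Characteristic polynomial: p(μ) = μ^2 - 10μ + 25 = (μ - 5)^2.
μ = 5 has algebraic multiplicity 2; rank(C − 5I) = 1, so geometric multiplicity = 1.
Geometric multiplicity < algebraic multiplicity, so C is not diagonalizable.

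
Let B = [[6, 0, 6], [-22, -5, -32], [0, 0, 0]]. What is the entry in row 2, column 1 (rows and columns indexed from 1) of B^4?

Characteristic polynomial: t^3 - t^2 - 30t = t(t - 6)(t + 5), so the eigenvalues are -5, 0, 6.
t=6: eigenvector (1, -2, 0).
t=-5: eigenvector (0, 1, 0).
t=0: eigenvector (-1, -2, 1).
P = [[1, 0, -1], [-2, 1, -2], [0, 0, 1]], D = diag(6, -5, 0), P⁻¹ = [[1, 0, 1], [2, 1, 4], [0, 0, 1]].
B⁴ = P·diag(1296, 625, 0)·P⁻¹ = [[1296, 0, 1296], [-1342, 625, -92], [0, 0, 0]].
The requested entry is -1342.

-1342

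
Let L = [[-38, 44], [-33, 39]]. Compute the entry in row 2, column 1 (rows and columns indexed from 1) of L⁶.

-93093

Characteristic polynomial: μ^2 - μ - 30 = (μ - 6)(μ + 5), so the eigenvalues are -5, 6.
μ=6: eigenvector (1, 1).
μ=-5: eigenvector (4, 3).
P = [[1, 4], [1, 3]], D = diag(6, -5), P⁻¹ = [[-3, 4], [1, -1]].
L⁶ = P·diag(46656, 15625)·P⁻¹ = [[-77468, 124124], [-93093, 139749]].
The requested entry is -93093.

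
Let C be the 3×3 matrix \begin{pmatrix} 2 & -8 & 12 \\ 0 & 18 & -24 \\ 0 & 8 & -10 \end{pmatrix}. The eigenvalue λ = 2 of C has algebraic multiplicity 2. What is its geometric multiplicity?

C − 2I = [[0, -8, 12], [0, 16, -24], [0, 8, -12]].
This matrix has rank 1, so its null space has dimension 3 − 1 = 2.

2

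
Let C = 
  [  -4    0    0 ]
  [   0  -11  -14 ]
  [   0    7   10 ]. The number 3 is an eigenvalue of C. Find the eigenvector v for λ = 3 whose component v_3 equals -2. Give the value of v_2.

2

C − 3I = [[-7, 0, 0], [0, -14, -14], [0, 7, 7]].
Solving (C − 3I)v = 0 gives the eigenspace spanned by (0, 2, -2).
With v_3 = -2, v = (0, 2, -2), so v_2 = 2.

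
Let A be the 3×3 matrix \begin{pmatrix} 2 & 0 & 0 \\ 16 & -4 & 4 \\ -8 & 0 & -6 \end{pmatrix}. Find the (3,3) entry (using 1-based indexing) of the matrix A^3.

-216

Characteristic polynomial: λ^3 + 8λ^2 + 4λ - 48 = (λ - 2)(λ + 4)(λ + 6), so the eigenvalues are -6, -4, 2.
λ=2: eigenvector (1, 2, -1).
λ=-6: eigenvector (0, -2, 1).
λ=-4: eigenvector (0, 1, 0).
P = [[1, 0, 0], [2, -2, 1], [-1, 1, 0]], D = diag(2, -6, -4), P⁻¹ = [[1, 0, 0], [1, 0, 1], [0, 1, 2]].
A³ = P·diag(8, -216, -64)·P⁻¹ = [[8, 0, 0], [448, -64, 304], [-224, 0, -216]].
The requested entry is -216.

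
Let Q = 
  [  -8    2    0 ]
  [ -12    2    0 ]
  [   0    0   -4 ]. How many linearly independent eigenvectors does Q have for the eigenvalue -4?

Q + 4I = [[-4, 2, 0], [-12, 6, 0], [0, 0, 0]].
This matrix has rank 1, so its null space has dimension 3 − 1 = 2.

2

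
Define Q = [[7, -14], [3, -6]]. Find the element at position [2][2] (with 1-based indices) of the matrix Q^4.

-6

Characteristic polynomial: λ^2 - λ = λ(λ - 1), so the eigenvalues are 0, 1.
λ=1: eigenvector (7, 3).
λ=0: eigenvector (2, 1).
P = [[7, 2], [3, 1]], D = diag(1, 0), P⁻¹ = [[1, -2], [-3, 7]].
Q⁴ = P·diag(1, 0)·P⁻¹ = [[7, -14], [3, -6]].
The requested entry is -6.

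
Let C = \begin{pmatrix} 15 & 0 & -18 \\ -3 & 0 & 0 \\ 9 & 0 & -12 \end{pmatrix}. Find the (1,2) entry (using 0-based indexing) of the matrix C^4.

1458

Characteristic polynomial: λ^3 - 3λ^2 - 18λ = λ(λ - 6)(λ + 3), so the eigenvalues are -3, 0, 6.
λ=6: eigenvector (2, -1, 1).
λ=-3: eigenvector (1, 1, 1).
λ=0: eigenvector (0, 1, 0).
P = [[2, 1, 0], [-1, 1, 1], [1, 1, 0]], D = diag(6, -3, 0), P⁻¹ = [[1, 0, -1], [-1, 0, 2], [2, 1, -3]].
C⁴ = P·diag(1296, 81, 0)·P⁻¹ = [[2511, 0, -2430], [-1377, 0, 1458], [1215, 0, -1134]].
The requested entry is 1458.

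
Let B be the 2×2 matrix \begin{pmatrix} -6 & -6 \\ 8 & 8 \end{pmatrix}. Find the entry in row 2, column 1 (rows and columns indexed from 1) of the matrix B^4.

64

Characteristic polynomial: t^2 - 2t = t(t - 2), so the eigenvalues are 0, 2.
t=0: eigenvector (1, -1).
t=2: eigenvector (-3, 4).
P = [[1, -3], [-1, 4]], D = diag(0, 2), P⁻¹ = [[4, 3], [1, 1]].
B⁴ = P·diag(0, 16)·P⁻¹ = [[-48, -48], [64, 64]].
The requested entry is 64.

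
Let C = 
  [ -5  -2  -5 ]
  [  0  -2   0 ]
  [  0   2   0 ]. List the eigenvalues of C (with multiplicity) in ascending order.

Characteristic polynomial: p(λ) = λ^3 + 7λ^2 + 10λ = λ(λ + 2)(λ + 5).
Roots (with multiplicity): -5, -2, 0.

-5, -2, 0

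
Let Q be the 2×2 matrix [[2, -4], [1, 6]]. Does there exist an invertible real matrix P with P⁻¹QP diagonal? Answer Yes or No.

No

Characteristic polynomial: p(s) = s^2 - 8s + 16 = (s - 4)^2.
s = 4 has algebraic multiplicity 2; rank(Q − 4I) = 1, so geometric multiplicity = 1.
Geometric multiplicity < algebraic multiplicity, so Q is not diagonalizable.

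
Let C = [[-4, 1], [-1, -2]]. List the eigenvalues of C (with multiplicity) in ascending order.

-3, -3

Characteristic polynomial: p(μ) = μ^2 + 6μ + 9 = (μ + 3)^2.
Roots (with multiplicity): -3, -3.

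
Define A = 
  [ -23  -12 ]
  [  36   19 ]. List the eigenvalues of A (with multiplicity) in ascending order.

Characteristic polynomial: p(s) = s^2 + 4s - 5 = (s - 1)(s + 5).
Roots (with multiplicity): -5, 1.

-5, 1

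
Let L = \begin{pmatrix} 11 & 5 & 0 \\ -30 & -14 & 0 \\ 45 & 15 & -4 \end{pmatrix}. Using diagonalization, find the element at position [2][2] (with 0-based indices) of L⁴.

Characteristic polynomial: r^3 + 7r^2 + 8r - 16 = (r - 1)(r + 4)^2, so the eigenvalues are -4, -4, 1.
r=1: eigenvector (1, -2, 3).
r=-4: eigenvector (-1, 3, -3).
r=-4: eigenvector (0, 0, 1).
P = [[1, -1, 0], [-2, 3, 0], [3, -3, 1]], D = diag(1, -4, -4), P⁻¹ = [[3, 1, 0], [2, 1, 0], [-3, 0, 1]].
L⁴ = P·diag(1, 256, 256)·P⁻¹ = [[-509, -255, 0], [1530, 766, 0], [-2295, -765, 256]].
The requested entry is 256.

256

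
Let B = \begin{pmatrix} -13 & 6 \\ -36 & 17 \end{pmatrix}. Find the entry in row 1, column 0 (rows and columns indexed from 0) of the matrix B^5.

-18756

Characteristic polynomial: μ^2 - 4μ - 5 = (μ - 5)(μ + 1), so the eigenvalues are -1, 5.
μ=5: eigenvector (1, 3).
μ=-1: eigenvector (1, 2).
P = [[1, 1], [3, 2]], D = diag(5, -1), P⁻¹ = [[-2, 1], [3, -1]].
B⁵ = P·diag(3125, -1)·P⁻¹ = [[-6253, 3126], [-18756, 9377]].
The requested entry is -18756.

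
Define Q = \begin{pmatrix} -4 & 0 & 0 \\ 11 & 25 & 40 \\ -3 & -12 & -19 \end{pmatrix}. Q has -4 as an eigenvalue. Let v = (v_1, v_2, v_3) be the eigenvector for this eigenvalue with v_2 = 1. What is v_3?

Q + 4I = [[0, 0, 0], [11, 29, 40], [-3, -12, -15]].
Solving (Q + 4I)v = 0 gives the eigenspace spanned by (1, 1, -1).
With v_2 = 1, v = (1, 1, -1), so v_3 = -1.

-1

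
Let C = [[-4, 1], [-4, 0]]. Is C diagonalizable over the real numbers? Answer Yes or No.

Characteristic polynomial: p(μ) = μ^2 + 4μ + 4 = (μ + 2)^2.
μ = -2 has algebraic multiplicity 2; rank(C + 2I) = 1, so geometric multiplicity = 1.
Geometric multiplicity < algebraic multiplicity, so C is not diagonalizable.

No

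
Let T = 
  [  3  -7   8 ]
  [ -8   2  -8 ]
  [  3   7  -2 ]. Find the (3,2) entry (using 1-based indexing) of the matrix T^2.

-21

Characteristic polynomial: r^3 - 3r^2 - 28r + 60 = (r - 6)(r - 2)(r + 5), so the eigenvalues are -5, 2, 6.
r=-5: eigenvector (1, 0, -1).
r=2: eigenvector (-1, 1, 1).
r=6: eigenvector (2, -2, -1).
P = [[1, -1, 2], [0, 1, -2], [-1, 1, -1]], D = diag(-5, 2, 6), P⁻¹ = [[1, 1, 0], [2, 1, 2], [1, 0, 1]].
T² = P·diag(25, 4, 36)·P⁻¹ = [[89, 21, 64], [-64, 4, -64], [-53, -21, -28]].
The requested entry is -21.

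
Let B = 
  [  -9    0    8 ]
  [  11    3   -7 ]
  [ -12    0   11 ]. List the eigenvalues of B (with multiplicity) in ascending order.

Characteristic polynomial: p(μ) = μ^3 - 5μ^2 + 3μ + 9 = (μ - 3)^2(μ + 1).
Roots (with multiplicity): -1, 3, 3.

-1, 3, 3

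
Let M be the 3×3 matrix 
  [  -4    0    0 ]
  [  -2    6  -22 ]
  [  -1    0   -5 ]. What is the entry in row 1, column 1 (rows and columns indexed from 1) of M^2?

Characteristic polynomial: s^3 + 3s^2 - 34s - 120 = (s - 6)(s + 4)(s + 5), so the eigenvalues are -5, -4, 6.
s=6: eigenvector (0, 1, 0).
s=-4: eigenvector (1, -2, -1).
s=-5: eigenvector (0, 2, 1).
P = [[0, 1, 0], [1, -2, 2], [0, -1, 1]], D = diag(6, -4, -5), P⁻¹ = [[0, 1, -2], [1, 0, 0], [1, 0, 1]].
M² = P·diag(36, 16, 25)·P⁻¹ = [[16, 0, 0], [18, 36, -22], [9, 0, 25]].
The requested entry is 16.

16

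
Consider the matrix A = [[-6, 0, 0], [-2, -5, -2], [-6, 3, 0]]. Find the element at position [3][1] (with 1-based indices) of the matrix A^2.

30

Characteristic polynomial: μ^3 + 11μ^2 + 36μ + 36 = (μ + 2)(μ + 3)(μ + 6), so the eigenvalues are -6, -3, -2.
μ=-2: eigenvector (0, -2, 3).
μ=-3: eigenvector (0, 1, -1).
μ=-6: eigenvector (1, 2, 0).
P = [[0, 0, 1], [-2, 1, 2], [3, -1, 0]], D = diag(-2, -3, -6), P⁻¹ = [[-2, 1, 1], [-6, 3, 2], [1, 0, 0]].
A² = P·diag(4, 9, 36)·P⁻¹ = [[36, 0, 0], [34, 19, 10], [30, -15, -6]].
The requested entry is 30.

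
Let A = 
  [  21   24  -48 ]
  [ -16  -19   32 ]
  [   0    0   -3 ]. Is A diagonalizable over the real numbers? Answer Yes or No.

Characteristic polynomial: p(r) = r^3 + r^2 - 21r - 45 = (r - 5)(r + 3)^2.
r = -3 has algebraic multiplicity 2; rank(A + 3I) = 1, so geometric multiplicity = 2.
Every eigenvalue has geometric = algebraic multiplicity, so A is diagonalizable.

Yes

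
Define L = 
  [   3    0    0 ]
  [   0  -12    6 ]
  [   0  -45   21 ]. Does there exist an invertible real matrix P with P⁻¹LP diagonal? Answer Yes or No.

Yes

Characteristic polynomial: p(λ) = λ^3 - 12λ^2 + 45λ - 54 = (λ - 6)(λ - 3)^2.
λ = 3 has algebraic multiplicity 2; rank(L − 3I) = 1, so geometric multiplicity = 2.
Every eigenvalue has geometric = algebraic multiplicity, so L is diagonalizable.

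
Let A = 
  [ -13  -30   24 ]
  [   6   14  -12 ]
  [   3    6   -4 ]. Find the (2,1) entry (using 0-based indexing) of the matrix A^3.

Characteristic polynomial: t^3 + 3t^2 - 6t - 8 = (t - 2)(t + 1)(t + 4), so the eigenvalues are -4, -1, 2.
t=-1: eigenvector (-3, 2, 1).
t=2: eigenvector (-2, 1, 0).
t=-4: eigenvector (-4, 2, 1).
P = [[-3, -2, -4], [2, 1, 2], [1, 0, 1]], D = diag(-1, 2, -4), P⁻¹ = [[1, 2, 0], [0, 1, -2], [-1, -2, 1]].
A³ = P·diag(-1, 8, -64)·P⁻¹ = [[-253, -522, 288], [126, 260, -144], [63, 126, -64]].
The requested entry is 126.

126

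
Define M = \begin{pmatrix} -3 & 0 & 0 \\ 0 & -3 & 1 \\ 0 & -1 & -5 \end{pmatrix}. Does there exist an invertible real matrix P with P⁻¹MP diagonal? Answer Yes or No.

No

Characteristic polynomial: p(μ) = μ^3 + 11μ^2 + 40μ + 48 = (μ + 3)(μ + 4)^2.
μ = -4 has algebraic multiplicity 2; rank(M + 4I) = 2, so geometric multiplicity = 1.
Geometric multiplicity < algebraic multiplicity, so M is not diagonalizable.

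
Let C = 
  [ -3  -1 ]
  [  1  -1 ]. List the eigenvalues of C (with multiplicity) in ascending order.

-2, -2

Characteristic polynomial: p(λ) = λ^2 + 4λ + 4 = (λ + 2)^2.
Roots (with multiplicity): -2, -2.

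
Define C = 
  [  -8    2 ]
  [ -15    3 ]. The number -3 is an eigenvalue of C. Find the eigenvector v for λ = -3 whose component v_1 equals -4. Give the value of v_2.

C + 3I = [[-5, 2], [-15, 6]].
Solving (C + 3I)v = 0 gives the eigenspace spanned by (-4, -10).
With v_1 = -4, v = (-4, -10), so v_2 = -10.

-10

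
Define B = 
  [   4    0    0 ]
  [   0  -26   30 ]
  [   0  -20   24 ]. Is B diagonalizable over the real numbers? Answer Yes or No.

Characteristic polynomial: p(t) = t^3 - 2t^2 - 32t + 96 = (t - 4)^2(t + 6).
t = 4 has algebraic multiplicity 2; rank(B − 4I) = 1, so geometric multiplicity = 2.
Every eigenvalue has geometric = algebraic multiplicity, so B is diagonalizable.

Yes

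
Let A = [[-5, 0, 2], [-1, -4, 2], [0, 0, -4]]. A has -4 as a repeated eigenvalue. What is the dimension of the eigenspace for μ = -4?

A + 4I = [[-1, 0, 2], [-1, 0, 2], [0, 0, 0]].
This matrix has rank 1, so its null space has dimension 3 − 1 = 2.

2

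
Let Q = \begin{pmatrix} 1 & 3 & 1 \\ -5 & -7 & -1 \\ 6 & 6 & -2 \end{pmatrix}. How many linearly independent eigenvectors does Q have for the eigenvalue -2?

Q + 2I = [[3, 3, 1], [-5, -5, -1], [6, 6, 0]].
This matrix has rank 2, so its null space has dimension 3 − 2 = 1.

1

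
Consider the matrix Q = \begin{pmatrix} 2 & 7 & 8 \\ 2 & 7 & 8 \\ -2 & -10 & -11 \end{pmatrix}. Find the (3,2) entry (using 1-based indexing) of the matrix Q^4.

242

Characteristic polynomial: r^3 + 2r^2 - 3r = r(r - 1)(r + 3), so the eigenvalues are -3, 0, 1.
r=0: eigenvector (1, 2, -2).
r=-3: eigenvector (-2, -2, 3).
r=1: eigenvector (-1, -1, 1).
P = [[1, -2, -1], [2, -2, -1], [-2, 3, 1]], D = diag(0, -3, 1), P⁻¹ = [[-1, 1, 0], [0, 1, 1], [-2, -1, -2]].
Q⁴ = P·diag(0, 81, 1)·P⁻¹ = [[2, -161, -160], [2, -161, -160], [-2, 242, 241]].
The requested entry is 242.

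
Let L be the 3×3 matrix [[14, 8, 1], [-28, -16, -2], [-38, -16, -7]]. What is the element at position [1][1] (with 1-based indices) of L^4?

-1506

Characteristic polynomial: μ^3 + 9μ^2 + 20μ = μ(μ + 4)(μ + 5), so the eigenvalues are -5, -4, 0.
μ=-4: eigenvector (1, -2, -2).
μ=0: eigenvector (2, -3, -4).
μ=-5: eigenvector (-1, 2, 3).
P = [[1, 2, -1], [-2, -3, 2], [-2, -4, 3]], D = diag(-4, 0, -5), P⁻¹ = [[-1, -2, 1], [2, 1, 0], [2, 0, 1]].
L⁴ = P·diag(256, 0, 625)·P⁻¹ = [[-1506, -512, -369], [3012, 1024, 738], [4262, 1024, 1363]].
The requested entry is -1506.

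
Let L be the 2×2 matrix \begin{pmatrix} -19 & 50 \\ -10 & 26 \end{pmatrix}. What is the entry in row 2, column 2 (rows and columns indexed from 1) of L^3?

1076

Characteristic polynomial: s^2 - 7s + 6 = (s - 6)(s - 1), so the eigenvalues are 1, 6.
s=1: eigenvector (5, 2).
s=6: eigenvector (2, 1).
P = [[5, 2], [2, 1]], D = diag(1, 6), P⁻¹ = [[1, -2], [-2, 5]].
L³ = P·diag(1, 216)·P⁻¹ = [[-859, 2150], [-430, 1076]].
The requested entry is 1076.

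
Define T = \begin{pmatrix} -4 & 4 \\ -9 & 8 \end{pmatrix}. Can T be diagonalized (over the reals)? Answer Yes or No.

Characteristic polynomial: p(r) = r^2 - 4r + 4 = (r - 2)^2.
r = 2 has algebraic multiplicity 2; rank(T − 2I) = 1, so geometric multiplicity = 1.
Geometric multiplicity < algebraic multiplicity, so T is not diagonalizable.

No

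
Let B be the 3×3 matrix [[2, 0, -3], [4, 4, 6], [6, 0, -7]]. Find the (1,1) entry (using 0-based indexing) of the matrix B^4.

Characteristic polynomial: t^3 + t^2 - 16t - 16 = (t - 4)(t + 1)(t + 4), so the eigenvalues are -4, -1, 4.
t=-1: eigenvector (-1, 2, -1).
t=4: eigenvector (0, 1, 0).
t=-4: eigenvector (1, -2, 2).
P = [[-1, 0, 1], [2, 1, -2], [-1, 0, 2]], D = diag(-1, 4, -4), P⁻¹ = [[-2, 0, 1], [2, 1, 0], [-1, 0, 1]].
B⁴ = P·diag(1, 256, 256)·P⁻¹ = [[-254, 0, 255], [1020, 256, -510], [-510, 0, 511]].
The requested entry is 256.

256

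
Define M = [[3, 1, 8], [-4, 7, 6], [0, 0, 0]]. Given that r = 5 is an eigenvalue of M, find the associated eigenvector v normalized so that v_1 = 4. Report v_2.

8

M − 5I = [[-2, 1, 8], [-4, 2, 6], [0, 0, -5]].
Solving (M − 5I)v = 0 gives the eigenspace spanned by (4, 8, 0).
With v_1 = 4, v = (4, 8, 0), so v_2 = 8.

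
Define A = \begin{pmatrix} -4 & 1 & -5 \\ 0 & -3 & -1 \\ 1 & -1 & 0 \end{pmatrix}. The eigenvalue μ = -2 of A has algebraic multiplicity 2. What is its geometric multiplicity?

A + 2I = [[-2, 1, -5], [0, -1, -1], [1, -1, 2]].
This matrix has rank 2, so its null space has dimension 3 − 2 = 1.

1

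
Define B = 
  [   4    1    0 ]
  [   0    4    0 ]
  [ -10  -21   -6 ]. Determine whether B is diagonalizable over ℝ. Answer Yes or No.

No

Characteristic polynomial: p(t) = t^3 - 2t^2 - 32t + 96 = (t - 4)^2(t + 6).
t = 4 has algebraic multiplicity 2; rank(B − 4I) = 2, so geometric multiplicity = 1.
Geometric multiplicity < algebraic multiplicity, so B is not diagonalizable.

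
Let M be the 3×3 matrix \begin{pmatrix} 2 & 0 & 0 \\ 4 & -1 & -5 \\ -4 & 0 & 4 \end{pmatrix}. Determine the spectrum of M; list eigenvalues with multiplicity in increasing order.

-1, 2, 4

Characteristic polynomial: p(t) = t^3 - 5t^2 + 2t + 8 = (t - 4)(t - 2)(t + 1).
Roots (with multiplicity): -1, 2, 4.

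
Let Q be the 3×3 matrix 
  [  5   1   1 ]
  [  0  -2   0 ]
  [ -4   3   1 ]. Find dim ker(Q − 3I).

Q − 3I = [[2, 1, 1], [0, -5, 0], [-4, 3, -2]].
This matrix has rank 2, so its null space has dimension 3 − 2 = 1.

1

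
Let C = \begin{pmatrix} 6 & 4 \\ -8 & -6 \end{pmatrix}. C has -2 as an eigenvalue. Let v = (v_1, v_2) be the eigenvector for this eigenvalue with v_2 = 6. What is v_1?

C + 2I = [[8, 4], [-8, -4]].
Solving (C + 2I)v = 0 gives the eigenspace spanned by (-3, 6).
With v_2 = 6, v = (-3, 6), so v_1 = -3.

-3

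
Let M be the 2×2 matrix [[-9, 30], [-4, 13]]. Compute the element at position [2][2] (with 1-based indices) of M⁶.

Characteristic polynomial: λ^2 - 4λ + 3 = (λ - 3)(λ - 1), so the eigenvalues are 1, 3.
λ=3: eigenvector (-5, -2).
λ=1: eigenvector (3, 1).
P = [[-5, 3], [-2, 1]], D = diag(3, 1), P⁻¹ = [[1, -3], [2, -5]].
M⁶ = P·diag(729, 1)·P⁻¹ = [[-3639, 10920], [-1456, 4369]].
The requested entry is 4369.

4369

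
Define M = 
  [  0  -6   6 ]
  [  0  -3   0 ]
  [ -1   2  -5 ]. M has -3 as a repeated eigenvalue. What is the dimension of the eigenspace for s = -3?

M + 3I = [[3, -6, 6], [0, 0, 0], [-1, 2, -2]].
This matrix has rank 1, so its null space has dimension 3 − 1 = 2.

2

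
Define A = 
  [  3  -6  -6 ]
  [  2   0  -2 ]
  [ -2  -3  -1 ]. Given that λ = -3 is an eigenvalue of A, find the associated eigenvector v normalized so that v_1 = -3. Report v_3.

A + 3I = [[6, -6, -6], [2, 3, -2], [-2, -3, 2]].
Solving (A + 3I)v = 0 gives the eigenspace spanned by (-3, 0, -3).
With v_1 = -3, v = (-3, 0, -3), so v_3 = -3.

-3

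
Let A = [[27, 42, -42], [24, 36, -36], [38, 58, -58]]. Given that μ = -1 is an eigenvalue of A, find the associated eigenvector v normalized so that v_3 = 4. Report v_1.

A + 1I = [[28, 42, -42], [24, 37, -36], [38, 58, -57]].
Solving (A + 1I)v = 0 gives the eigenspace spanned by (6, 0, 4).
With v_3 = 4, v = (6, 0, 4), so v_1 = 6.

6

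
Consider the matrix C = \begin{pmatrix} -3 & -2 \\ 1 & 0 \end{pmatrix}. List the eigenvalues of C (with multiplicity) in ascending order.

Characteristic polynomial: p(μ) = μ^2 + 3μ + 2 = (μ + 1)(μ + 2).
Roots (with multiplicity): -2, -1.

-2, -1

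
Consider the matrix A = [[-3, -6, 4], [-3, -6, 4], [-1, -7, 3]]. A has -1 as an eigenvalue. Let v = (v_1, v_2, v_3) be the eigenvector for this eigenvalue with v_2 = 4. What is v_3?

A + 1I = [[-2, -6, 4], [-3, -5, 4], [-1, -7, 4]].
Solving (A + 1I)v = 0 gives the eigenspace spanned by (4, 4, 8).
With v_2 = 4, v = (4, 4, 8), so v_3 = 8.

8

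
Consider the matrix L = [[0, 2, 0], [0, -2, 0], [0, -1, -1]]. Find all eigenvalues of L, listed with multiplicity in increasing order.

-2, -1, 0

Characteristic polynomial: p(t) = t^3 + 3t^2 + 2t = t(t + 1)(t + 2).
Roots (with multiplicity): -2, -1, 0.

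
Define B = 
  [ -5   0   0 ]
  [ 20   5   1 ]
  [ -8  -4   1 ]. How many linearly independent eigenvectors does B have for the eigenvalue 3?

1

B − 3I = [[-8, 0, 0], [20, 2, 1], [-8, -4, -2]].
This matrix has rank 2, so its null space has dimension 3 − 2 = 1.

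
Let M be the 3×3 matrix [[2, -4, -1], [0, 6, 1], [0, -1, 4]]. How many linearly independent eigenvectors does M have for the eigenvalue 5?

M − 5I = [[-3, -4, -1], [0, 1, 1], [0, -1, -1]].
This matrix has rank 2, so its null space has dimension 3 − 2 = 1.

1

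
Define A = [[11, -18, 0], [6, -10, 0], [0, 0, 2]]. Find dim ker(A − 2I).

A − 2I = [[9, -18, 0], [6, -12, 0], [0, 0, 0]].
This matrix has rank 1, so its null space has dimension 3 − 1 = 2.

2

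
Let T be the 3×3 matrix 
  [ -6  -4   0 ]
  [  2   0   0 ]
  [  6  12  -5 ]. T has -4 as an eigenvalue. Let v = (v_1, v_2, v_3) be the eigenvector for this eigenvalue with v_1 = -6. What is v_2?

3

T + 4I = [[-2, -4, 0], [2, 4, 0], [6, 12, -1]].
Solving (T + 4I)v = 0 gives the eigenspace spanned by (-6, 3, 0).
With v_1 = -6, v = (-6, 3, 0), so v_2 = 3.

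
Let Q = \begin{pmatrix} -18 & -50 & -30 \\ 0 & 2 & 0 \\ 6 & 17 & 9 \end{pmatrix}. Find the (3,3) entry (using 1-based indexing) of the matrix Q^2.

Characteristic polynomial: λ^3 + 7λ^2 - 36 = (λ - 2)(λ + 3)(λ + 6), so the eigenvalues are -6, -3, 2.
λ=-6: eigenvector (5, 0, -2).
λ=2: eigenvector (-4, 1, 1).
λ=-3: eigenvector (-2, 0, 1).
P = [[5, -4, -2], [0, 1, 0], [-2, 1, 1]], D = diag(-6, 2, -3), P⁻¹ = [[1, 2, 2], [0, 1, 0], [2, 3, 5]].
Q² = P·diag(36, 4, 9)·P⁻¹ = [[144, 290, 270], [0, 4, 0], [-54, -113, -99]].
The requested entry is -99.

-99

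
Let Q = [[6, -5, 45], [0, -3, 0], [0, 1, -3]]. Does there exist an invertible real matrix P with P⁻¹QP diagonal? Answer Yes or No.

No

Characteristic polynomial: p(λ) = λ^3 - 27λ - 54 = (λ - 6)(λ + 3)^2.
λ = -3 has algebraic multiplicity 2; rank(Q + 3I) = 2, so geometric multiplicity = 1.
Geometric multiplicity < algebraic multiplicity, so Q is not diagonalizable.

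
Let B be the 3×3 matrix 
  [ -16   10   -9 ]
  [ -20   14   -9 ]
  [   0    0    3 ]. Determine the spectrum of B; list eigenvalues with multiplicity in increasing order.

Characteristic polynomial: p(μ) = μ^3 - μ^2 - 30μ + 72 = (μ - 4)(μ - 3)(μ + 6).
Roots (with multiplicity): -6, 3, 4.

-6, 3, 4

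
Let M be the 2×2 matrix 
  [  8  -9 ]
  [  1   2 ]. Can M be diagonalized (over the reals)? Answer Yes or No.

Characteristic polynomial: p(s) = s^2 - 10s + 25 = (s - 5)^2.
s = 5 has algebraic multiplicity 2; rank(M − 5I) = 1, so geometric multiplicity = 1.
Geometric multiplicity < algebraic multiplicity, so M is not diagonalizable.

No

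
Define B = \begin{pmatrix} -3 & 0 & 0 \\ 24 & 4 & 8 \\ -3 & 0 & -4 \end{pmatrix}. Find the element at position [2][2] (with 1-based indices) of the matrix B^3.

Characteristic polynomial: r^3 + 3r^2 - 16r - 48 = (r - 4)(r + 3)(r + 4), so the eigenvalues are -4, -3, 4.
r=-3: eigenvector (1, 0, -3).
r=4: eigenvector (0, 1, 0).
r=-4: eigenvector (0, -1, 1).
P = [[1, 0, 0], [0, 1, -1], [-3, 0, 1]], D = diag(-3, 4, -4), P⁻¹ = [[1, 0, 0], [3, 1, 1], [3, 0, 1]].
B³ = P·diag(-27, 64, -64)·P⁻¹ = [[-27, 0, 0], [384, 64, 128], [-111, 0, -64]].
The requested entry is 64.

64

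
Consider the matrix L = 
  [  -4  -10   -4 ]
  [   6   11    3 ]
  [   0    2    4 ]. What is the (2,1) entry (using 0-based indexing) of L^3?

254

Characteristic polynomial: μ^3 - 11μ^2 + 38μ - 40 = (μ - 5)(μ - 4)(μ - 2), so the eigenvalues are 2, 4, 5.
μ=4: eigenvector (1, 0, -2).
μ=5: eigenvector (-2, 1, 2).
μ=2: eigenvector (1, -1, 1).
P = [[1, -2, 1], [0, 1, -1], [-2, 2, 1]], D = diag(4, 5, 2), P⁻¹ = [[3, 4, 1], [2, 3, 1], [2, 2, 1]].
L³ = P·diag(64, 125, 8)·P⁻¹ = [[-292, -478, -178], [234, 359, 117], [132, 254, 130]].
The requested entry is 254.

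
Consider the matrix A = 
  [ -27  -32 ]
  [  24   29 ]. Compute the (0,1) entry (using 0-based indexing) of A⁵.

-13472

Characteristic polynomial: λ^2 - 2λ - 15 = (λ - 5)(λ + 3), so the eigenvalues are -3, 5.
λ=-3: eigenvector (4, -3).
λ=5: eigenvector (-1, 1).
P = [[4, -1], [-3, 1]], D = diag(-3, 5), P⁻¹ = [[1, 1], [3, 4]].
A⁵ = P·diag(-243, 3125)·P⁻¹ = [[-10347, -13472], [10104, 13229]].
The requested entry is -13472.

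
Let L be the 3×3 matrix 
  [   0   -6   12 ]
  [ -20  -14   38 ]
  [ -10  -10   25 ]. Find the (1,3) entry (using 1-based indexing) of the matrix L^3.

Characteristic polynomial: s^3 - 11s^2 + 30s = s(s - 6)(s - 5), so the eigenvalues are 0, 5, 6.
s=5: eigenvector (0, 2, 1).
s=0: eigenvector (1, 4, 2).
s=6: eigenvector (1, -1, 0).
P = [[0, 1, 1], [2, 4, -1], [1, 2, 0]], D = diag(5, 0, 6), P⁻¹ = [[-2, -2, 5], [1, 1, -2], [0, -1, 2]].
L³ = P·diag(125, 0, 216)·P⁻¹ = [[0, -216, 432], [-500, -284, 818], [-250, -250, 625]].
The requested entry is 432.

432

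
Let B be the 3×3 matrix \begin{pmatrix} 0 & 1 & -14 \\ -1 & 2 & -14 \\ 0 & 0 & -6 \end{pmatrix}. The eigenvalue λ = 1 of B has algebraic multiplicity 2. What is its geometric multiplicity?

B − 1I = [[-1, 1, -14], [-1, 1, -14], [0, 0, -7]].
This matrix has rank 2, so its null space has dimension 3 − 2 = 1.

1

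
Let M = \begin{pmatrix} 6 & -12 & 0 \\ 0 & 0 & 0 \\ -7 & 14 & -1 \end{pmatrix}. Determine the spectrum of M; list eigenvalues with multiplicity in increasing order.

-1, 0, 6

Characteristic polynomial: p(λ) = λ^3 - 5λ^2 - 6λ = λ(λ - 6)(λ + 1).
Roots (with multiplicity): -1, 0, 6.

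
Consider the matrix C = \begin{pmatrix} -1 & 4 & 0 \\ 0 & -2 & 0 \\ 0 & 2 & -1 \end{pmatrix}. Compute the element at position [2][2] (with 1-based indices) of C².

4

Characteristic polynomial: r^3 + 4r^2 + 5r + 2 = (r + 1)^2(r + 2), so the eigenvalues are -2, -1, -1.
r=-1: eigenvector (1, 0, 0).
r=-2: eigenvector (-4, 1, -2).
r=-1: eigenvector (2, 0, 1).
P = [[1, -4, 2], [0, 1, 0], [0, -2, 1]], D = diag(-1, -2, -1), P⁻¹ = [[1, 0, -2], [0, 1, 0], [0, 2, 1]].
C² = P·diag(1, 4, 1)·P⁻¹ = [[1, -12, 0], [0, 4, 0], [0, -6, 1]].
The requested entry is 4.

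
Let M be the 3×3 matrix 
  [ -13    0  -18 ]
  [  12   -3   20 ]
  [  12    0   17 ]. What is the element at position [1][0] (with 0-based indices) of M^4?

1248

Characteristic polynomial: λ^3 - λ^2 - 17λ - 15 = (λ - 5)(λ + 1)(λ + 3), so the eigenvalues are -3, -1, 5.
λ=-1: eigenvector (3, -2, -2).
λ=-3: eigenvector (0, 1, 0).
λ=5: eigenvector (-1, 1, 1).
P = [[3, 0, -1], [-2, 1, 1], [-2, 0, 1]], D = diag(-1, -3, 5), P⁻¹ = [[1, 0, 1], [0, 1, -1], [2, 0, 3]].
M⁴ = P·diag(1, 81, 625)·P⁻¹ = [[-1247, 0, -1872], [1248, 81, 1792], [1248, 0, 1873]].
The requested entry is 1248.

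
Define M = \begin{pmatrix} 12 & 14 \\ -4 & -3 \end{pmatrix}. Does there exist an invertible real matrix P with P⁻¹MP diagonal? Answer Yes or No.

Yes

Characteristic polynomial: p(t) = t^2 - 9t + 20 = (t - 5)(t - 4).
All 2 eigenvalues are distinct, so M is diagonalizable.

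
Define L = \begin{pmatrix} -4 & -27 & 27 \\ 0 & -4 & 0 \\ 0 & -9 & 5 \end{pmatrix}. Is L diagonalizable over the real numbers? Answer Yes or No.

Characteristic polynomial: p(μ) = μ^3 + 3μ^2 - 24μ - 80 = (μ - 5)(μ + 4)^2.
μ = -4 has algebraic multiplicity 2; rank(L + 4I) = 1, so geometric multiplicity = 2.
Every eigenvalue has geometric = algebraic multiplicity, so L is diagonalizable.

Yes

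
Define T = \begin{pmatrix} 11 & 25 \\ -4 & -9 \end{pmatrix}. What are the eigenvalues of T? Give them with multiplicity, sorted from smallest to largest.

1, 1

Characteristic polynomial: p(λ) = λ^2 - 2λ + 1 = (λ - 1)^2.
Roots (with multiplicity): 1, 1.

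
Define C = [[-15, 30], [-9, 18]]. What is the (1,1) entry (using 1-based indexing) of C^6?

-3645

Characteristic polynomial: λ^2 - 3λ = λ(λ - 3), so the eigenvalues are 0, 3.
λ=3: eigenvector (-5, -3).
λ=0: eigenvector (2, 1).
P = [[-5, 2], [-3, 1]], D = diag(3, 0), P⁻¹ = [[1, -2], [3, -5]].
C⁶ = P·diag(729, 0)·P⁻¹ = [[-3645, 7290], [-2187, 4374]].
The requested entry is -3645.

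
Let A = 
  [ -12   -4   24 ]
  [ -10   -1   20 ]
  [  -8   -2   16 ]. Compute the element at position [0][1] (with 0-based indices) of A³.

-4

Characteristic polynomial: λ^3 - 3λ^2 - 4λ = λ(λ - 4)(λ + 1), so the eigenvalues are -1, 0, 4.
λ=4: eigenvector (-1, -2, -1).
λ=-1: eigenvector (4, 1, 2).
λ=0: eigenvector (2, 0, 1).
P = [[-1, 4, 2], [-2, 1, 0], [-1, 2, 1]], D = diag(4, -1, 0), P⁻¹ = [[1, 0, -2], [2, 1, -4], [-3, -2, 7]].
A³ = P·diag(64, -1, 0)·P⁻¹ = [[-72, -4, 144], [-130, -1, 260], [-68, -2, 136]].
The requested entry is -4.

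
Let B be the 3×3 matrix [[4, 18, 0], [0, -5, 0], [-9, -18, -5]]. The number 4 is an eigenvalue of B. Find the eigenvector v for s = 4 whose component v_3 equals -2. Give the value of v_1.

2

B − 4I = [[0, 18, 0], [0, -9, 0], [-9, -18, -9]].
Solving (B − 4I)v = 0 gives the eigenspace spanned by (2, 0, -2).
With v_3 = -2, v = (2, 0, -2), so v_1 = 2.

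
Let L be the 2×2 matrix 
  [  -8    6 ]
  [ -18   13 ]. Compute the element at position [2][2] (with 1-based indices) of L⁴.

1021

Characteristic polynomial: t^2 - 5t + 4 = (t - 4)(t - 1), so the eigenvalues are 1, 4.
t=4: eigenvector (1, 2).
t=1: eigenvector (-2, -3).
P = [[1, -2], [2, -3]], D = diag(4, 1), P⁻¹ = [[-3, 2], [-2, 1]].
L⁴ = P·diag(256, 1)·P⁻¹ = [[-764, 510], [-1530, 1021]].
The requested entry is 1021.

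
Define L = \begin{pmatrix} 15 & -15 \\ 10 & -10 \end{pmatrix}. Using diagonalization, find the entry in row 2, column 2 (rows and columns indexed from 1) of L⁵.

Characteristic polynomial: μ^2 - 5μ = μ(μ - 5), so the eigenvalues are 0, 5.
μ=5: eigenvector (-3, -2).
μ=0: eigenvector (1, 1).
P = [[-3, 1], [-2, 1]], D = diag(5, 0), P⁻¹ = [[-1, 1], [-2, 3]].
L⁵ = P·diag(3125, 0)·P⁻¹ = [[9375, -9375], [6250, -6250]].
The requested entry is -6250.

-6250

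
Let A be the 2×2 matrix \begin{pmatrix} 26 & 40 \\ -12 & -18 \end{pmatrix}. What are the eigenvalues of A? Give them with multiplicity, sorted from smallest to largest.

Characteristic polynomial: p(λ) = λ^2 - 8λ + 12 = (λ - 6)(λ - 2).
Roots (with multiplicity): 2, 6.

2, 6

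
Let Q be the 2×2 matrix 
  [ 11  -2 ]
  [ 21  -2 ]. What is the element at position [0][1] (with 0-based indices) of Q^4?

Characteristic polynomial: t^2 - 9t + 20 = (t - 5)(t - 4), so the eigenvalues are 4, 5.
t=5: eigenvector (1, 3).
t=4: eigenvector (-2, -7).
P = [[1, -2], [3, -7]], D = diag(5, 4), P⁻¹ = [[7, -2], [3, -1]].
Q⁴ = P·diag(625, 256)·P⁻¹ = [[2839, -738], [7749, -1958]].
The requested entry is -738.

-738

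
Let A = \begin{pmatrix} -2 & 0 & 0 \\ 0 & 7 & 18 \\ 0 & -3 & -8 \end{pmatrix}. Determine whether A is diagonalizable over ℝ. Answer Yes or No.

Characteristic polynomial: p(s) = s^3 + 3s^2 - 4 = (s - 1)(s + 2)^2.
s = -2 has algebraic multiplicity 2; rank(A + 2I) = 1, so geometric multiplicity = 2.
Every eigenvalue has geometric = algebraic multiplicity, so A is diagonalizable.

Yes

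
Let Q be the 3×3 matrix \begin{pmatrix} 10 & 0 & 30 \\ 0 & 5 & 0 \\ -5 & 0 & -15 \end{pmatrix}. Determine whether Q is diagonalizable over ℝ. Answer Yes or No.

Yes

Characteristic polynomial: p(μ) = μ^3 - 25μ = μ(μ - 5)(μ + 5).
All 3 eigenvalues are distinct, so Q is diagonalizable.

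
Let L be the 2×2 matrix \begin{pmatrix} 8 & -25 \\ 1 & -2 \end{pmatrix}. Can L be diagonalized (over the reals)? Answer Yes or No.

Characteristic polynomial: p(r) = r^2 - 6r + 9 = (r - 3)^2.
r = 3 has algebraic multiplicity 2; rank(L − 3I) = 1, so geometric multiplicity = 1.
Geometric multiplicity < algebraic multiplicity, so L is not diagonalizable.

No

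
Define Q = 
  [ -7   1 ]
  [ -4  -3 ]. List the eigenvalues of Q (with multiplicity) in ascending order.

-5, -5

Characteristic polynomial: p(λ) = λ^2 + 10λ + 25 = (λ + 5)^2.
Roots (with multiplicity): -5, -5.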